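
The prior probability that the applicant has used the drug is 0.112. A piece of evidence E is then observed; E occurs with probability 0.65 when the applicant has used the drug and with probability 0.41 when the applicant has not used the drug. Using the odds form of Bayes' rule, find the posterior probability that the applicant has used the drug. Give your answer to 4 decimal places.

Posterior probability ≈ 0.1666

Prior odds = 0.112/(1−0.112) = 0.12613.
Likelihood ratio for E = 0.65/0.41 = 1.5854.
Posterior odds = prior odds × LR = 0.19996.
Posterior probability = odds/(1+odds) = 0.19996/1.2000 = 0.1666.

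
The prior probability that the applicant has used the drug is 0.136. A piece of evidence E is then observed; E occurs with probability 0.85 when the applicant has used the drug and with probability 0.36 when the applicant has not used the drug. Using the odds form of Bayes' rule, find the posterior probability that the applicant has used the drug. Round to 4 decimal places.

Prior odds = 0.136/(1−0.136) = 0.15741. In log-odds, ln(0.15741) = -1.8489.
Add log likelihood ratio: ln(2.3611) = 0.85913.
Posterior log-odds = -0.98979, so posterior odds = exp(-0.98979) = 0.37166. Converting, P(H|E) = 0.37166/1.3717 = 0.2710.

Posterior probability ≈ 0.2710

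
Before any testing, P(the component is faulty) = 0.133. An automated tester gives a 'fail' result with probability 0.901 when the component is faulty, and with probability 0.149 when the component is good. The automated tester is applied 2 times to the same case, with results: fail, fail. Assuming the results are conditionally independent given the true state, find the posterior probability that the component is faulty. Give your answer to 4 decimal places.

Posterior P(H) ≈ 0.8487

With H the event that the component is faulty, the joint likelihood of the observed sequence is P(data|H) = 0.901·0.901 = 0.81180 and P(data|¬H) = 0.149·0.149 = 0.022201.
Bayes: P(H|data) = 0.133·0.81180 / (0.133·0.81180 + 0.867·0.022201) = 0.10797/0.12722 = 0.8487.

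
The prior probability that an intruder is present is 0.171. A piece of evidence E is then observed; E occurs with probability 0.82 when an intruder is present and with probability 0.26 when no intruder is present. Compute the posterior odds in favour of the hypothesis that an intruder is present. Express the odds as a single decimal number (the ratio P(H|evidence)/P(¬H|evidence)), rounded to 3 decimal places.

Prior odds = 0.171/(1−0.171) = 0.20627. In log-odds, ln(0.20627) = -1.5786.
Add log likelihood ratio: ln(3.1538) = 1.1486.
Posterior log-odds = -0.42993, so posterior odds = exp(-0.42993) = 0.65055.

Posterior odds ≈ 0.651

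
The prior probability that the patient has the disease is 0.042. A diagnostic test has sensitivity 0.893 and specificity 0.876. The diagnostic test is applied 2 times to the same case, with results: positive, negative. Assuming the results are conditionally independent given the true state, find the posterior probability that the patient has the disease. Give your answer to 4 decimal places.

Posterior P(H) ≈ 0.0371

With H the event that the patient has the disease, the joint likelihood of the observed sequence is P(data|H) = 0.893·0.107 = 0.095551 and P(data|¬H) = 0.124·0.876 = 0.10862.
Bayes: P(H|data) = 0.042·0.095551 / (0.042·0.095551 + 0.958·0.10862) = 0.0040131/0.10807 = 0.0371.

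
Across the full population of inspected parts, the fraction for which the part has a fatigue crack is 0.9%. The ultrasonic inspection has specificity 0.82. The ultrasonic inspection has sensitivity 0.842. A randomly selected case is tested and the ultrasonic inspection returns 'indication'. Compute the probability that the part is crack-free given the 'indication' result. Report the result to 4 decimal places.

Write H for 'the part has a fatigue crack'. Prior odds H:¬H = 0.009/0.991 = 0.0090817. For the 'indication' outcome, the likelihood ratio is 0.842/0.18 = 4.6778.
Posterior odds = 0.0090817 × 4.6778 = 0.042482, so P(H|E) = 0.042482/(1+0.042482) = 0.0408. Then P(¬H|E) = 1 − 0.0408 = 0.9592.

P(¬H | E) ≈ 0.9592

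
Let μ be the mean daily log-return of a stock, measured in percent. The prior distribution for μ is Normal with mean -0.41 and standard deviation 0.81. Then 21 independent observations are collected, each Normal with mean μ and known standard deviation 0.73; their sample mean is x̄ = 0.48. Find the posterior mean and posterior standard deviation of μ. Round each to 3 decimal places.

With known σ, the Normal prior is conjugate. Weight on the data is w = (n/σ²)/(n/σ² + 1/τ₀²) = 39.4070/(39.4070+1.52416) = 0.96276.
Posterior mean = w·x̄ + (1−w)·μ₀ = 0.96276·0.48 + 0.037237·-0.41 = 0.447. Posterior variance = 1/(39.4070+1.52416) = 0.0244313, so SD = 0.156.

Posterior mean ≈ 0.447; posterior SD ≈ 0.156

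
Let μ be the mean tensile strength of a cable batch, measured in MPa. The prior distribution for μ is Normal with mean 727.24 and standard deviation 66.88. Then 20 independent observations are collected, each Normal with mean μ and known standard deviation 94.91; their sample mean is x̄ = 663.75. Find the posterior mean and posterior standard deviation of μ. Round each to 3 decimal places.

Prior precision 1/τ₀² = 1/66.88² = 0.00022357; data precision n/σ² = 20/94.91² = 0.00222027.
Posterior precision = 0.00022357 + 0.00222027 = 0.00244384, giving posterior SD = 1/√0.00244384 = 20.229.
Posterior mean = (0.00022357·727.24 + 0.00222027·663.75) / 0.00244384 = 669.558.

Posterior mean ≈ 669.558; posterior SD ≈ 20.229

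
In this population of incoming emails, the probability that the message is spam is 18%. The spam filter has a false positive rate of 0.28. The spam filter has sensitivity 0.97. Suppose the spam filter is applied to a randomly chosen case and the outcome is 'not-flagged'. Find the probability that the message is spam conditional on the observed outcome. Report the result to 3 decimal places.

P(H | E) ≈ 0.009

Let H be the event that the message is spam. P(H) = 0.18, so P(¬H) = 0.82. With E the 'not-flagged' result, P(E|H) = 0.03 and P(E|¬H) = 0.72.
P(E) = 0.03·0.18 + 0.72·0.82 = 0.0054000 + 0.59040 = 0.59580.
By Bayes' theorem, P(H|E) = 0.0054000 / 0.59580 = 0.009.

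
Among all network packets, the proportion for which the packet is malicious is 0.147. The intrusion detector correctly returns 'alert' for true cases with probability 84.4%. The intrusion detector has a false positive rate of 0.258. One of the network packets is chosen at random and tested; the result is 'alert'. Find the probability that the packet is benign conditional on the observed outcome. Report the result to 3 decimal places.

P(¬H | E) ≈ 0.639

Let H be the event that the packet is malicious. P(H) = 0.147, so P(¬H) = 0.853. With E the 'alert' result, P(E|H) = 0.844 and P(E|¬H) = 0.258.
P(E) = 0.844·0.147 + 0.258·0.853 = 0.12407 + 0.22007 = 0.34414.
By Bayes' theorem, P(H|E) = 0.12407 / 0.34414 = 0.361. Hence P(¬H|E) = 1 − 0.361 = 0.639.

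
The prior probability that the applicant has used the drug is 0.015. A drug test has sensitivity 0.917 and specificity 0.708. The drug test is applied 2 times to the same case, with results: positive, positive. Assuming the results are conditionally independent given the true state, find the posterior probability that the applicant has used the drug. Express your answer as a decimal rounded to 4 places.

Let H be the event that the applicant has used the drug; start with P(H) = 0.015. P('positive'|H) = 0.917, P('positive'|¬H) = 0.292.
Update on result 1 ('positive'): P(H) ← 0.917·0.0150 / (0.917·0.0150 + 0.292·0.9850) = 0.013755/0.30138 = 0.0456.
Update on result 2 ('positive'): P(H) ← 0.917·0.0456 / (0.917·0.0456 + 0.292·0.9544) = 0.041853/0.32053 = 0.1306.

Posterior P(H) ≈ 0.1306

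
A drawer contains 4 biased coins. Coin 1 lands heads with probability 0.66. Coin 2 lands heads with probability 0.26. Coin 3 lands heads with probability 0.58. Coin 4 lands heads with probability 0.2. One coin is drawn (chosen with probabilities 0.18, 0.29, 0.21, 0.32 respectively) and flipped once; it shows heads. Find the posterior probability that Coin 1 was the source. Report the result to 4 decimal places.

Tabulate prior·likelihood by source: [1] prior 0.18, lik 0.66, product 0.1188; [2] prior 0.29, lik 0.26, product 0.07540; [3] prior 0.21, lik 0.58, product 0.1218; [4] prior 0.32, lik 0.2, product 0.06400.
Normalizing constant = 0.38000; the posterior for Coin 1 is its product over the sum, 0.1188/0.38000 = 0.3126.

Posterior probability ≈ 0.3126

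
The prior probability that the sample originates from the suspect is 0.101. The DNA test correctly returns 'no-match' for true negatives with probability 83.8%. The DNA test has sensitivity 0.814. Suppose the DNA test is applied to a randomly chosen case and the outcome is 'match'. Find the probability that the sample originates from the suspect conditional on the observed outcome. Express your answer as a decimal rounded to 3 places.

Let H be the event that the sample originates from the suspect. P(H) = 0.101, so P(¬H) = 0.899. With E the 'match' result, P(E|H) = 0.814 and P(E|¬H) = 0.162.
P(E) = 0.814·0.101 + 0.162·0.899 = 0.082214 + 0.14564 = 0.22785.
By Bayes' theorem, P(H|E) = 0.082214 / 0.22785 = 0.361.

P(H | E) ≈ 0.361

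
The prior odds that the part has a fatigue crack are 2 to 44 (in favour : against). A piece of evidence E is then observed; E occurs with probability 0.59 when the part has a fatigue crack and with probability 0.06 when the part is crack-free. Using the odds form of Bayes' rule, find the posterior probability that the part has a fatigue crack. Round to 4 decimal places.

Posterior probability ≈ 0.3089

Prior odds = 2/44 = 0.045455. In log-odds, ln(0.045455) = -3.0910.
Add log likelihood ratio: ln(9.8333) = 2.2858.
Posterior log-odds = -0.80526, so posterior odds = exp(-0.80526) = 0.44697. Converting, P(H|E) = 0.44697/1.4470 = 0.3089.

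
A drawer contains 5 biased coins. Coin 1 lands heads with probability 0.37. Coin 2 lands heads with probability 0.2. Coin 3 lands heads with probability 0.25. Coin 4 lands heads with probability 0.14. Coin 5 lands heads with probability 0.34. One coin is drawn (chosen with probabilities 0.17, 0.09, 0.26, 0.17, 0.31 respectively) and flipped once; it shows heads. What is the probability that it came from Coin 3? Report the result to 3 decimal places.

Posterior probability ≈ 0.236

P(heads|C1) = 0.37; P(heads|C2) = 0.2; P(heads|C3) = 0.25; P(heads|C4) = 0.14; P(heads|C5) = 0.34.
Prior × likelihood for each source: 0.17·0.37=0.06290, 0.09·0.2=0.01800, 0.26·0.25=0.06500, 0.17·0.14=0.02380, 0.31·0.34=0.1054. Summing gives P(heads) = 0.27510.
P(Coin 3 | heads) = 0.06500 / 0.27510 = 0.236.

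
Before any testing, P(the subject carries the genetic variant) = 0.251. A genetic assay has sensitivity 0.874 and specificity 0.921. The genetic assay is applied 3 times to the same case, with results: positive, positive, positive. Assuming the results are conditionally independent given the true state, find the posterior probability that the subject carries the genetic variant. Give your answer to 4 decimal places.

Posterior P(H) ≈ 0.9978

With H the event that the subject carries the genetic variant, the joint likelihood of the observed sequence is P(data|H) = 0.874·0.874·0.874 = 0.66763 and P(data|¬H) = 0.079·0.079·0.079 = 0.00049304.
Bayes: P(H|data) = 0.251·0.66763 / (0.251·0.66763 + 0.749·0.00049304) = 0.16757/0.16794 = 0.9978.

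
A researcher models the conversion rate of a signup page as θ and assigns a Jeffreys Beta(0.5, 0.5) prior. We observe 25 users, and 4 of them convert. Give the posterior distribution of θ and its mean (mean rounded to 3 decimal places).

Posterior: Beta(4.5, 21.5); mean ≈ 0.173

The binomial likelihood is conjugate to the Beta prior: with 4 successes and 21 failures, the posterior is Beta(0.5+4, 0.5+21) = Beta(4.5, 21.5).
Posterior mean = α/(α+β) = 4.5/26 = 0.173.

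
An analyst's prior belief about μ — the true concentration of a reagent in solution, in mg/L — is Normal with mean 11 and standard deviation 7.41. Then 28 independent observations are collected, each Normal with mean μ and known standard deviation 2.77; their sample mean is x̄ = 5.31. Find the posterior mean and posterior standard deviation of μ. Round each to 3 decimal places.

Posterior mean ≈ 5.338; posterior SD ≈ 0.522

With known σ, the Normal prior is conjugate. Weight on the data is w = (n/σ²)/(n/σ² + 1/τ₀²) = 3.64921/(3.64921+0.0182122) = 0.99503.
Posterior mean = w·x̄ + (1−w)·μ₀ = 0.99503·5.31 + 0.0049660·11 = 5.338. Posterior variance = 1/(3.64921+0.0182122) = 0.272671, so SD = 0.522.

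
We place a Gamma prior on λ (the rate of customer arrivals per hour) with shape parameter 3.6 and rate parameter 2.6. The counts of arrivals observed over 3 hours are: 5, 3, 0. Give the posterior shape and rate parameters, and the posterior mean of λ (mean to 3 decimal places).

Posterior: Gamma(shape=11.6, rate=5.6); mean ≈ 2.071

The Poisson likelihood adds the total count to the shape and the number of exposure periods to the rate. Here ∑xᵢ = 8 and n = 3, so shape 3.6→11.6 and rate 2.6→5.6.
Posterior mean = shape/rate = 11.6/5.6 = 2.071.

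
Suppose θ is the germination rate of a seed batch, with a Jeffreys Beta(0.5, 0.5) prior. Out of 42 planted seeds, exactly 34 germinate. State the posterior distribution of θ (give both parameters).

Posterior: Beta(34.5, 8.5)

Observing 34 successes and 8 failures updates Beta(0.5, 0.5) by adding the success and failure counts to the two shape parameters: α = 0.5+34 = 34.5, β = 0.5+8 = 8.5.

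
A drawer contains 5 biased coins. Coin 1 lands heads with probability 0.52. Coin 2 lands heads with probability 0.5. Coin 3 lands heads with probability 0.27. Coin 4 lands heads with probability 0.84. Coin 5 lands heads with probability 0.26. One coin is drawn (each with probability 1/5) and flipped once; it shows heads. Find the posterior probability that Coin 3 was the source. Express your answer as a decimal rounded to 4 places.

Tabulate prior·likelihood by source: [1] prior 0.2, lik 0.52, product 0.1040; [2] prior 0.2, lik 0.5, product 0.1000; [3] prior 0.2, lik 0.27, product 0.05400; [4] prior 0.2, lik 0.84, product 0.1680; [5] prior 0.2, lik 0.26, product 0.05200.
Normalizing constant = 0.47800; the posterior for Coin 3 is its product over the sum, 0.05400/0.47800 = 0.1130.

Posterior probability ≈ 0.1130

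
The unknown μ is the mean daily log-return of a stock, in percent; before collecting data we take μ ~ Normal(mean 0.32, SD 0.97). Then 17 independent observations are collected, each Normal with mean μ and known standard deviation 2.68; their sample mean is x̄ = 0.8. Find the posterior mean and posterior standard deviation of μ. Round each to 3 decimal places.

Posterior mean ≈ 0.651; posterior SD ≈ 0.540

With known σ, the Normal prior is conjugate. Weight on the data is w = (n/σ²)/(n/σ² + 1/τ₀²) = 2.36690/(2.36690+1.06281) = 0.69012.
Posterior mean = w·x̄ + (1−w)·μ₀ = 0.69012·0.8 + 0.30988·0.32 = 0.651. Posterior variance = 1/(2.36690+1.06281) = 0.291570, so SD = 0.540.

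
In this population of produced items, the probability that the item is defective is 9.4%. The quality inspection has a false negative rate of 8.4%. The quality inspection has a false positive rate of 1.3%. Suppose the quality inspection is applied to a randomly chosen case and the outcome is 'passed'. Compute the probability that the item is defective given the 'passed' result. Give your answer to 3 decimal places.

P(H | E) ≈ 0.009

Let H be the event that the item is defective. P(H) = 0.094, so P(¬H) = 0.906. With E the 'passed' result, P(E|H) = 0.084 and P(E|¬H) = 0.987.
P(E) = 0.084·0.094 + 0.987·0.906 = 0.0078960 + 0.89422 = 0.90212.
By Bayes' theorem, P(H|E) = 0.0078960 / 0.90212 = 0.009.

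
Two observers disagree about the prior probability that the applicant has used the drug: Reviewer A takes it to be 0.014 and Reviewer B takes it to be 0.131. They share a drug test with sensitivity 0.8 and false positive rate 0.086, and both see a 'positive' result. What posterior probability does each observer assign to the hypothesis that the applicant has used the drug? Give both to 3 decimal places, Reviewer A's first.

Reviewer A: 0.117; Reviewer B: 0.584

The likelihood ratio for a 'positive' result is 0.8/0.086 = 9.3023.
Reviewer A: prior odds 0.014/0.986 = 0.014199; posterior odds 0.13208; posterior probability 0.117.
Reviewer B: prior odds 0.131/0.869 = 0.15075; posterior odds 1.4023; posterior probability 0.584.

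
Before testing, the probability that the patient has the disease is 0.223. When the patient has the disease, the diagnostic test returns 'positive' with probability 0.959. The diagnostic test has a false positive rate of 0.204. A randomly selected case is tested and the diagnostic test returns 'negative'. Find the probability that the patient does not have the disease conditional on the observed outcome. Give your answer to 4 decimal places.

Write H for 'the patient has the disease'. Prior odds H:¬H = 0.223/0.777 = 0.28700. For the 'negative' outcome, the likelihood ratio is 0.041/0.796 = 0.051508.
Posterior odds = 0.28700 × 0.051508 = 0.014783, so P(H|E) = 0.014783/(1+0.014783) = 0.0146. Then P(¬H|E) = 1 − 0.0146 = 0.9854.

P(¬H | E) ≈ 0.9854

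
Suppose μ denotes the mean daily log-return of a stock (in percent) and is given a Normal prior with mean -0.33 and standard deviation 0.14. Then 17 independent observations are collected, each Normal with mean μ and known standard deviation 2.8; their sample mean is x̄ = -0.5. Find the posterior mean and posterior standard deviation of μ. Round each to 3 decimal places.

Prior precision 1/τ₀² = 1/0.14² = 51.0204; data precision n/σ² = 17/2.8² = 2.16837.
Posterior precision = 51.0204 + 2.16837 = 53.1888, giving posterior SD = 1/√53.1888 = 0.137.
Posterior mean = (51.0204·-0.33 + 2.16837·-0.5) / 53.1888 = -0.337.

Posterior mean ≈ -0.337; posterior SD ≈ 0.137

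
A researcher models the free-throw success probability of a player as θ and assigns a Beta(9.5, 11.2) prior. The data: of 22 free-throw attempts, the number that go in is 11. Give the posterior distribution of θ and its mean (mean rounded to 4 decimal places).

Posterior: Beta(20.5, 22.2); mean ≈ 0.4801

The binomial likelihood is conjugate to the Beta prior: with 11 successes and 11 failures, the posterior is Beta(9.5+11, 11.2+11) = Beta(20.5, 22.2).
E[θ | data] = 20.5/(20.5+22.2) = 0.4801.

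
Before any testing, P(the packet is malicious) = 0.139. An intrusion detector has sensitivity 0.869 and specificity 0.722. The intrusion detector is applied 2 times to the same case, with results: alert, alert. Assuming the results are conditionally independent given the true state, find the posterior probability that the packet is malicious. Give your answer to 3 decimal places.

Posterior P(H) ≈ 0.612

Let H be the event that the packet is malicious; start with P(H) = 0.139. P('alert'|H) = 0.869, P('alert'|¬H) = 0.278.
Update on result 1 ('alert'): P(H) ← 0.869·0.1390 / (0.869·0.1390 + 0.278·0.8610) = 0.12079/0.36015 = 0.3354.
Update on result 2 ('alert'): P(H) ← 0.869·0.3354 / (0.869·0.3354 + 0.278·0.6646) = 0.29146/0.47622 = 0.6120.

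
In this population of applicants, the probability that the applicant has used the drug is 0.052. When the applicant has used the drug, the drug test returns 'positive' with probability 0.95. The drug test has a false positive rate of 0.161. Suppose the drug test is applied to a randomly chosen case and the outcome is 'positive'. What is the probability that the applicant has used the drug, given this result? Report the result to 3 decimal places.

Let H be the event that the applicant has used the drug. P(H) = 0.052, so P(¬H) = 0.948. With E the 'positive' result, P(E|H) = 0.95 and P(E|¬H) = 0.161.
P(E) = 0.95·0.052 + 0.161·0.948 = 0.049400 + 0.15263 = 0.20203.
By Bayes' theorem, P(H|E) = 0.049400 / 0.20203 = 0.245.

P(H | E) ≈ 0.245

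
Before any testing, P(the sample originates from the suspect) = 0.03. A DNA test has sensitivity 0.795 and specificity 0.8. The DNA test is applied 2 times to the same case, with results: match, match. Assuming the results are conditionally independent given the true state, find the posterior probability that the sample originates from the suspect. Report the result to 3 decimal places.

Posterior P(H) ≈ 0.328

With H the event that the sample originates from the suspect, the joint likelihood of the observed sequence is P(data|H) = 0.795·0.795 = 0.63203 and P(data|¬H) = 0.2·0.2 = 0.040000.
Bayes: P(H|data) = 0.03·0.63203 / (0.03·0.63203 + 0.97·0.040000) = 0.018961/0.057761 = 0.3283.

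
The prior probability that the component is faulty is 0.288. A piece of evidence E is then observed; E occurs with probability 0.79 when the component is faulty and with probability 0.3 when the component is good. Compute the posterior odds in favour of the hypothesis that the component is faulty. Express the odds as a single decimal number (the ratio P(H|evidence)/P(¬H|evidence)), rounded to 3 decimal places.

Prior odds = 0.288/(1−0.288) = 0.40449. In log-odds, ln(0.40449) = -0.90512.
Add log likelihood ratio: ln(2.6333) = 0.96825.
Posterior log-odds = 0.063133, so posterior odds = exp(0.063133) = 1.0652.

Posterior odds ≈ 1.065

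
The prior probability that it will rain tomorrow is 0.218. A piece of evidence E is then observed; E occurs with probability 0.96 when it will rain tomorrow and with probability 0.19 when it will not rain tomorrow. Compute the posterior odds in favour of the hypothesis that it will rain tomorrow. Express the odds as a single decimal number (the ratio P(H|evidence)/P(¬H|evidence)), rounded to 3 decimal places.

Posterior odds ≈ 1.409

Prior odds = 0.218/(1−0.218) = 0.27877. In log-odds, ln(0.27877) = -1.2774.
Add log likelihood ratio: ln(5.0526) = 1.6199.
Posterior log-odds = 0.34255, so posterior odds = exp(0.34255) = 1.4085.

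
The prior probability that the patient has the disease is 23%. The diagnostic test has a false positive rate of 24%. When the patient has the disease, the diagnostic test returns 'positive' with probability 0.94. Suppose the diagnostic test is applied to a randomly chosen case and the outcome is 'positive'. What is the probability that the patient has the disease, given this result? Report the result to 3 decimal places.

P(H | E) ≈ 0.539

Let H be the event that the patient has the disease. P(H) = 0.23, so P(¬H) = 0.77. With E the 'positive' result, P(E|H) = 0.94 and P(E|¬H) = 0.24.
P(E) = 0.94·0.23 + 0.24·0.77 = 0.21620 + 0.18480 = 0.40100.
By Bayes' theorem, P(H|E) = 0.21620 / 0.40100 = 0.539.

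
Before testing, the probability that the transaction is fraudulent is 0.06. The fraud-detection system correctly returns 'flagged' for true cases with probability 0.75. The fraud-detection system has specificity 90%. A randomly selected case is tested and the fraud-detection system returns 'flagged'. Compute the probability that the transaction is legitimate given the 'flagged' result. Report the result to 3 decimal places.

Let H be the event that the transaction is fraudulent. P(H) = 0.06, so P(¬H) = 0.94. With E the 'flagged' result, P(E|H) = 0.75 and P(E|¬H) = 0.1.
P(E) = 0.75·0.06 + 0.1·0.94 = 0.045000 + 0.094000 = 0.13900.
By Bayes' theorem, P(H|E) = 0.045000 / 0.13900 = 0.324. Hence P(¬H|E) = 1 − 0.324 = 0.676.

P(¬H | E) ≈ 0.676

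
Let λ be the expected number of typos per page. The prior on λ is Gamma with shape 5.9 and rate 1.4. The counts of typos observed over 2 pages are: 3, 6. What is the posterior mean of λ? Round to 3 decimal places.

Total count ∑xᵢ = 9 over n = 2 pages.
Gamma is conjugate to the Poisson likelihood: posterior is Gamma(shape = 5.9+9 = 14.9, rate = 1.4+2 = 3.4).
Posterior mean = shape/rate = 14.9/3.4 = 4.382.

Posterior mean ≈ 4.382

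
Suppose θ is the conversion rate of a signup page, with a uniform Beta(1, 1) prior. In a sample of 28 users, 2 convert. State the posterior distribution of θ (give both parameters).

Posterior: Beta(3, 27)

The binomial likelihood is conjugate to the Beta prior: with 2 successes and 26 failures, the posterior is Beta(1+2, 1+26) = Beta(3, 27).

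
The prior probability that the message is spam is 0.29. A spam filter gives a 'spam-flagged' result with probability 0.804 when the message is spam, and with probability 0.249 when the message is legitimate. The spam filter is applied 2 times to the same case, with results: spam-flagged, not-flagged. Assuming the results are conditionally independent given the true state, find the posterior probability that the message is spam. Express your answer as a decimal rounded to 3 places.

Posterior P(H) ≈ 0.256

Let H be the event that the message is spam; start with P(H) = 0.29. P('spam-flagged'|H) = 0.804, P('spam-flagged'|¬H) = 0.249.
Update on result 1 ('spam-flagged'): P(H) ← 0.804·0.2900 / (0.804·0.2900 + 0.249·0.7100) = 0.23316/0.40995 = 0.5688.
Update on result 2 ('not-flagged'): P(H) ← 0.196·0.5688 / (0.196·0.5688 + 0.751·0.4312) = 0.11148/0.43534 = 0.2561.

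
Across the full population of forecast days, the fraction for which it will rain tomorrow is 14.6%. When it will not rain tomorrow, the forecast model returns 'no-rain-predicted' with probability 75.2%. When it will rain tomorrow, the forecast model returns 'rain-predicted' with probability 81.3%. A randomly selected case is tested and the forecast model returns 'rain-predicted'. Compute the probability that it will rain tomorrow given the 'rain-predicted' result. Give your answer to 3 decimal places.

P(H | E) ≈ 0.359

Let H be the event that it will rain tomorrow. P(H) = 0.146, so P(¬H) = 0.854. With E the 'rain-predicted' result, P(E|H) = 0.813 and P(E|¬H) = 0.248.
P(E) = 0.813·0.146 + 0.248·0.854 = 0.11870 + 0.21179 = 0.33049.
By Bayes' theorem, P(H|E) = 0.11870 / 0.33049 = 0.359.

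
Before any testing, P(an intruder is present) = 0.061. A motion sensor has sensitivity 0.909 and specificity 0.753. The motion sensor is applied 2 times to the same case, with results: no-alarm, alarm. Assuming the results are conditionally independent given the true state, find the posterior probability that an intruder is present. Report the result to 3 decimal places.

With H the event that an intruder is present, the joint likelihood of the observed sequence is P(data|H) = 0.091·0.909 = 0.082719 and P(data|¬H) = 0.753·0.247 = 0.18599.
Bayes: P(H|data) = 0.061·0.082719 / (0.061·0.082719 + 0.939·0.18599) = 0.0050459/0.17969 = 0.0281.

Posterior P(H) ≈ 0.028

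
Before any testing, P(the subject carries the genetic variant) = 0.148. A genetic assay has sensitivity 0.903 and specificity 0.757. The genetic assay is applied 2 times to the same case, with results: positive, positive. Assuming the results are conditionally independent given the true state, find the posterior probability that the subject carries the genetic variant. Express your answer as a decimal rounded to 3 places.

Posterior P(H) ≈ 0.706

Let H be the event that the subject carries the genetic variant; start with P(H) = 0.148. P('positive'|H) = 0.903, P('positive'|¬H) = 0.243.
Update on result 1 ('positive'): P(H) ← 0.903·0.1480 / (0.903·0.1480 + 0.243·0.8520) = 0.13364/0.34068 = 0.3923.
Update on result 2 ('positive'): P(H) ← 0.903·0.3923 / (0.903·0.3923 + 0.243·0.6077) = 0.35423/0.50191 = 0.7058.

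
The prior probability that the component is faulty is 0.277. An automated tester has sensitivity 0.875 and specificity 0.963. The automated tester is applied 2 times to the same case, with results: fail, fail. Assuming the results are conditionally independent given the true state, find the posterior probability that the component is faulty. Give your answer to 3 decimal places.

With H the event that the component is faulty, the joint likelihood of the observed sequence is P(data|H) = 0.875·0.875 = 0.76562 and P(data|¬H) = 0.037·0.037 = 0.0013690.
Bayes: P(H|data) = 0.277·0.76562 / (0.277·0.76562 + 0.723·0.0013690) = 0.21208/0.21307 = 0.9954.

Posterior P(H) ≈ 0.995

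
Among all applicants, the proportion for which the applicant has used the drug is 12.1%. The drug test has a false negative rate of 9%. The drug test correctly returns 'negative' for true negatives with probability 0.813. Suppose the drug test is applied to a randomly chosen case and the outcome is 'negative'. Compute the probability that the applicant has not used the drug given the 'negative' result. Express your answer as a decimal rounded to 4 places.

Write H for 'the applicant has used the drug'. Prior odds H:¬H = 0.121/0.879 = 0.13766. For the 'negative' outcome, the likelihood ratio is 0.09/0.813 = 0.11070.
Posterior odds = 0.13766 × 0.11070 = 0.015239, so P(H|E) = 0.015239/(1+0.015239) = 0.0150. Then P(¬H|E) = 1 − 0.0150 = 0.9850.

P(¬H | E) ≈ 0.9850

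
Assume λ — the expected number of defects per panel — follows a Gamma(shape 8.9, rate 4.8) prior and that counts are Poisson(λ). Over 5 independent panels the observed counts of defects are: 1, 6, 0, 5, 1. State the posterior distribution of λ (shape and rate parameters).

Total count ∑xᵢ = 13 over n = 5 panels.
Gamma is conjugate to the Poisson likelihood: posterior is Gamma(shape = 8.9+13 = 21.9, rate = 4.8+5 = 9.8).

Posterior: Gamma(shape=21.9, rate=9.8)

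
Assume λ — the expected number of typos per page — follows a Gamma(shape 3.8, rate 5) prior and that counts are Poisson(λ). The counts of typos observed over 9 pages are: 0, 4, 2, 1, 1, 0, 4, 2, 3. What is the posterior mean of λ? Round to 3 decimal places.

The Poisson likelihood adds the total count to the shape and the number of exposure periods to the rate. Here ∑xᵢ = 17 and n = 9, so shape 3.8→20.8 and rate 5→14.
Posterior mean = shape/rate = 20.8/14 = 1.486.

Posterior mean ≈ 1.486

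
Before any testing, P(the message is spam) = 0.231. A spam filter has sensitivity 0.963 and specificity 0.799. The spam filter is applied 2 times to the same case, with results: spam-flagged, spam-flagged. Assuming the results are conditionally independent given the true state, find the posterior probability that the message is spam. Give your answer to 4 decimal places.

Posterior P(H) ≈ 0.8733

Let H be the event that the message is spam; start with P(H) = 0.231. P('spam-flagged'|H) = 0.963, P('spam-flagged'|¬H) = 0.201.
Update on result 1 ('spam-flagged'): P(H) ← 0.963·0.2310 / (0.963·0.2310 + 0.201·0.7690) = 0.22245/0.37702 = 0.5900.
Update on result 2 ('spam-flagged'): P(H) ← 0.963·0.5900 / (0.963·0.5900 + 0.201·0.4100) = 0.56820/0.65060 = 0.8733.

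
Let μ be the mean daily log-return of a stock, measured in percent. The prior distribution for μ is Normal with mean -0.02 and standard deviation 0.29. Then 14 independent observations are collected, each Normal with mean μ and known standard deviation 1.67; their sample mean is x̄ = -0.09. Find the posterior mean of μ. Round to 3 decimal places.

Posterior mean ≈ -0.041

Prior precision 1/τ₀² = 1/0.29² = 11.8906; data precision n/σ² = 14/1.67² = 5.01990.
Posterior precision = 11.8906 + 5.01990 = 16.9105.
Posterior mean = (11.8906·-0.02 + 5.01990·-0.09) / 16.9105 = -0.041.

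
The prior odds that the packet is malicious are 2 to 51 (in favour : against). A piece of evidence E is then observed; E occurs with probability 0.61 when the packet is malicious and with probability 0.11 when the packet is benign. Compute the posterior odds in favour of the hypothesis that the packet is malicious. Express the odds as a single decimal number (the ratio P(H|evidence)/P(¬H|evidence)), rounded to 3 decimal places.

Prior odds = 2/51 = 0.039216.
Likelihood ratio for E = 0.61/0.11 = 5.5455.
Posterior odds = prior odds × LR = 0.21747.

Posterior odds ≈ 0.217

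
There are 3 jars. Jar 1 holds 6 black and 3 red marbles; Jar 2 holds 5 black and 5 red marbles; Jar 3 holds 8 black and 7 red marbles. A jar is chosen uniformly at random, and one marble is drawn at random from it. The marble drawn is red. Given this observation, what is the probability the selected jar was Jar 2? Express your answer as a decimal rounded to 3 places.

Posterior probability ≈ 0.385

P(red|Jar 1) = 0.3333; P(red|Jar 2) = 0.5; P(red|Jar 3) = 0.4667.
Prior × likelihood for each source: 0.333333·0.3333=0.1111, 0.333333·0.5=0.1667, 0.333333·0.4667=0.1556. Summing gives P(red) = 0.43333.
P(Jar 2 | red) = 0.1667 / 0.43333 = 0.385.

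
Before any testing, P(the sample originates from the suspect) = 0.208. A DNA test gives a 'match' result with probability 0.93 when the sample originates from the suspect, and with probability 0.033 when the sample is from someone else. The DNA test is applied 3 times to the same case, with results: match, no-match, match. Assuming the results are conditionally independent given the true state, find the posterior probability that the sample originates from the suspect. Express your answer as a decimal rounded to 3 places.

With H the event that the sample originates from the suspect, the joint likelihood of the observed sequence is P(data|H) = 0.93·0.07·0.93 = 0.060543 and P(data|¬H) = 0.033·0.967·0.033 = 0.0010531.
Bayes: P(H|data) = 0.208·0.060543 / (0.208·0.060543 + 0.792·0.0010531) = 0.012593/0.013427 = 0.9379.

Posterior P(H) ≈ 0.938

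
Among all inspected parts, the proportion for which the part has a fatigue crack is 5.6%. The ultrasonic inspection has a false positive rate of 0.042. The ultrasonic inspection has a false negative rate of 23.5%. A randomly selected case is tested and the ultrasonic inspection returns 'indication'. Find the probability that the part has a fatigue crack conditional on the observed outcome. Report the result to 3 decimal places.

P(H | E) ≈ 0.519

Let H be the event that the part has a fatigue crack. P(H) = 0.056, so P(¬H) = 0.944. With E the 'indication' result, P(E|H) = 0.765 and P(E|¬H) = 0.042.
P(E) = 0.765·0.056 + 0.042·0.944 = 0.042840 + 0.039648 = 0.082488.
By Bayes' theorem, P(H|E) = 0.042840 / 0.082488 = 0.519.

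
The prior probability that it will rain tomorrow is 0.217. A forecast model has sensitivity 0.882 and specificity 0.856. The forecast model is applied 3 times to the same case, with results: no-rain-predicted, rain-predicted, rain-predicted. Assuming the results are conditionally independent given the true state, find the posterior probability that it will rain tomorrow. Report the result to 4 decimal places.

Posterior P(H) ≈ 0.5890

With H the event that it will rain tomorrow, the joint likelihood of the observed sequence is P(data|H) = 0.118·0.882·0.882 = 0.091795 and P(data|¬H) = 0.856·0.144·0.144 = 0.017750.
Bayes: P(H|data) = 0.217·0.091795 / (0.217·0.091795 + 0.783·0.017750) = 0.019920/0.033818 = 0.5890.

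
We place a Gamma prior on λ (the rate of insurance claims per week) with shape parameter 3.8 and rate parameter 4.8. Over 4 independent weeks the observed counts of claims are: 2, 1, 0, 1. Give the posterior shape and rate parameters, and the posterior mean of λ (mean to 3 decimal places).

Posterior: Gamma(shape=7.8, rate=8.8); mean ≈ 0.886

The Poisson likelihood adds the total count to the shape and the number of exposure periods to the rate. Here ∑xᵢ = 4 and n = 4, so shape 3.8→7.8 and rate 4.8→8.8.
E[λ | data] = 7.8/8.8 = 0.886.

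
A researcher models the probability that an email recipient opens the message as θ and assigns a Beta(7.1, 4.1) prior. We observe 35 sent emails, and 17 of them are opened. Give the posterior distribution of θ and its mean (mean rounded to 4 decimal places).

Posterior: Beta(24.1, 22.1); mean ≈ 0.5216

The binomial likelihood is conjugate to the Beta prior: with 17 successes and 18 failures, the posterior is Beta(7.1+17, 4.1+18) = Beta(24.1, 22.1).
Posterior mean = α/(α+β) = 24.1/46.2 = 0.5216.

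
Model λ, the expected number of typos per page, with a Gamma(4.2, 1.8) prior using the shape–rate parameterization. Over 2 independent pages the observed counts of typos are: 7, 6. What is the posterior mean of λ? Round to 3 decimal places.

Total count ∑xᵢ = 13 over n = 2 pages.
Gamma is conjugate to the Poisson likelihood: posterior is Gamma(shape = 4.2+13 = 17.2, rate = 1.8+2 = 3.8).
Posterior mean = shape/rate = 17.2/3.8 = 4.526.

Posterior mean ≈ 4.526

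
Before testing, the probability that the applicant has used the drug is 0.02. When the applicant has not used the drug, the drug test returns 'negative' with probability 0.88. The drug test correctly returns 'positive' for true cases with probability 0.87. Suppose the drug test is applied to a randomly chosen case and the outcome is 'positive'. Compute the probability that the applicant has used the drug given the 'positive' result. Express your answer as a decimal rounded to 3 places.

P(H | E) ≈ 0.129

Write H for 'the applicant has used the drug'. Prior odds H:¬H = 0.02/0.98 = 0.020408. For the 'positive' outcome, the likelihood ratio is 0.87/0.12 = 7.2500.
Posterior odds = 0.020408 × 7.2500 = 0.14796, so P(H|E) = 0.14796/(1+0.14796) = 0.129.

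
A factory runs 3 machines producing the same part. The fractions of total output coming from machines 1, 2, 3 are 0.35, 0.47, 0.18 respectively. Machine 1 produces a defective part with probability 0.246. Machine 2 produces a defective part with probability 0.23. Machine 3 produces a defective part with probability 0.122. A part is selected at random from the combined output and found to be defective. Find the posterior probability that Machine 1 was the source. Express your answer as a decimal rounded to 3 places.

P(defective|M1) = 0.246; P(defective|M2) = 0.23; P(defective|M3) = 0.122.
Prior × likelihood for each source: 0.35·0.246=0.08610, 0.47·0.23=0.1081, 0.18·0.122=0.02196. Summing gives P(defective) = 0.21616.
P(Machine 1 | defective) = 0.08610 / 0.21616 = 0.398.

Posterior probability ≈ 0.398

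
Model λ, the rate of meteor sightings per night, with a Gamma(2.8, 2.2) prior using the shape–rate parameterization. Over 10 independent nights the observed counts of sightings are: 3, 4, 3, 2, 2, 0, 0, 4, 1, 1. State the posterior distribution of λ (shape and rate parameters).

Posterior: Gamma(shape=22.8, rate=12.2)

Total count ∑xᵢ = 20 over n = 10 nights.
Gamma is conjugate to the Poisson likelihood: posterior is Gamma(shape = 2.8+20 = 22.8, rate = 2.2+10 = 12.2).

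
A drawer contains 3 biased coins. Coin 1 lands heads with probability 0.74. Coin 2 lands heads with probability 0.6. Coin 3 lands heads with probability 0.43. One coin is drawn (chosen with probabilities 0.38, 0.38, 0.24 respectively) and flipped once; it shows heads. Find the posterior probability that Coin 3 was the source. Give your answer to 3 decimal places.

Posterior probability ≈ 0.169

Tabulate prior·likelihood by source: [1] prior 0.38, lik 0.74, product 0.2812; [2] prior 0.38, lik 0.6, product 0.2280; [3] prior 0.24, lik 0.43, product 0.1032.
Normalizing constant = 0.61240; the posterior for Coin 3 is its product over the sum, 0.1032/0.61240 = 0.169.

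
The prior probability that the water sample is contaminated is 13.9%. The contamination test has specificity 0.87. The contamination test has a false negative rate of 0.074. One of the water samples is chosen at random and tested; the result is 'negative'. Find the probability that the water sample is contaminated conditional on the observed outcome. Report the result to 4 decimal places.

Write H for 'the water sample is contaminated'. Prior odds H:¬H = 0.139/0.861 = 0.16144. For the 'negative' outcome, the likelihood ratio is 0.074/0.87 = 0.085057.
Posterior odds = 0.16144 × 0.085057 = 0.013732, so P(H|E) = 0.013732/(1+0.013732) = 0.0135.

P(H | E) ≈ 0.0135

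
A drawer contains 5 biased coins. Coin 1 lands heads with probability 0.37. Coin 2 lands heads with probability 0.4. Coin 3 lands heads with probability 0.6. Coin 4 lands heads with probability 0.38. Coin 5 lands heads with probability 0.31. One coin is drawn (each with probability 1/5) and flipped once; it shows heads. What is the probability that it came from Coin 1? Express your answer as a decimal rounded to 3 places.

Posterior probability ≈ 0.180

Tabulate prior·likelihood by source: [1] prior 0.2, lik 0.37, product 0.07400; [2] prior 0.2, lik 0.4, product 0.08000; [3] prior 0.2, lik 0.6, product 0.1200; [4] prior 0.2, lik 0.38, product 0.07600; [5] prior 0.2, lik 0.31, product 0.06200.
Normalizing constant = 0.41200; the posterior for Coin 1 is its product over the sum, 0.07400/0.41200 = 0.180.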